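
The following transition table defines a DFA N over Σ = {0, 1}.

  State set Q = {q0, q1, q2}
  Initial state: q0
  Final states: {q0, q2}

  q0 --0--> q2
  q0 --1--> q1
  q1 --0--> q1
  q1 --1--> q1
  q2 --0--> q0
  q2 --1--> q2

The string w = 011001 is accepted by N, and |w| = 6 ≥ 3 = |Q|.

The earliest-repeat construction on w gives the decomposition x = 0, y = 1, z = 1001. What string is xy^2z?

0111001

xy^2z = 0·1·1·1001 = 0111001.
Reading y = 1 takes N from q2 back to q2, so after x·y·y the machine is still in q2, and z then leads to the accepting state q2. Hence 0111001 ∈ L(N).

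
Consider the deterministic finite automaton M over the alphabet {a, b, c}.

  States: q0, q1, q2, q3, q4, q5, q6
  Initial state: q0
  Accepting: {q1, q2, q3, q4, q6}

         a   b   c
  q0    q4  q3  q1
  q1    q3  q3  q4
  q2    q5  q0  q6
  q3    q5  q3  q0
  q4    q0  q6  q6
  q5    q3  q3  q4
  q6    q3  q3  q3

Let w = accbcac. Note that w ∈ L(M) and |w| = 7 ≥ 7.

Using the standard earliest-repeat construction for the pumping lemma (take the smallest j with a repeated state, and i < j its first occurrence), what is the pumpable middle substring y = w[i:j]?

b

Run of M on w = a c c b c a c:
  step 0: q0  (start)
  step 1: q4  (read a: q0→q4)
  step 2: q6  (read c: q4→q6)
  step 3: q3  (read c: q6→q3)
  step 4: q3  (read b: q3→q3)   ← first repeat (q3 seen earlier)
  step 5: q0  (read c: q3→q0)
  step 6: q4  (read a: q0→q4)
  step 7: q6  (read c: q4→q6)

So i = 3, j = 4, giving x = w[0:3] = acc, y = w[3:4] = b, z = w[4:7] = cac.
Check: |xy| = 4 ≤ 7 and |y| = 1 ≥ 1. Reading y takes M from q3 back to q3, so every xyⁱz is accepted.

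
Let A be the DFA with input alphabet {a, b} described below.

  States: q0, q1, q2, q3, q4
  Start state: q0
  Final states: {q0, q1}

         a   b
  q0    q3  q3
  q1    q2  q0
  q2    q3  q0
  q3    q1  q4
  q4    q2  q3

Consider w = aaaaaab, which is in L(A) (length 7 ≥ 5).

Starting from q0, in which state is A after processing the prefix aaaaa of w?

Run of A on the first 5 characters of w = a a a a a:
  step 0: q0  (start)
  step 1: q3  (read a: q0→q3)
  step 2: q1  (read a: q3→q1)
  step 3: q2  (read a: q1→q2)
  step 4: q3  (read a: q2→q3)
  step 5: q1  (read a: q3→q1)

After reading 5 characters, A is in state q1.

q1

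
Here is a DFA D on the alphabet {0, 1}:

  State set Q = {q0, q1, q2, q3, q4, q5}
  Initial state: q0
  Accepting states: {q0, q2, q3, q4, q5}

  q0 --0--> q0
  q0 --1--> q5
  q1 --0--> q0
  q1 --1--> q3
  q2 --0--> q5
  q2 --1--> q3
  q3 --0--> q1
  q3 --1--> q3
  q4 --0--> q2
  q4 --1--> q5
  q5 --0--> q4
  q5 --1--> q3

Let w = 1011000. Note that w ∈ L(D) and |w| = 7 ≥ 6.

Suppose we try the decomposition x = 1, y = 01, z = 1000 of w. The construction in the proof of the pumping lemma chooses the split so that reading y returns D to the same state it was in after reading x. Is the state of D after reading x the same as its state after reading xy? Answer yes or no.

yes

State sequence: q0 -1-> q5 -0-> q4 -1-> q5

After x (step 1): q5. After xy (step 3): q5.
They match, so y = 01 drives D around a cycle from q5 back to itself; pumping y any number of times keeps D in q5 before reading z, and xyⁱz ∈ L(D) for every i ≥ 0.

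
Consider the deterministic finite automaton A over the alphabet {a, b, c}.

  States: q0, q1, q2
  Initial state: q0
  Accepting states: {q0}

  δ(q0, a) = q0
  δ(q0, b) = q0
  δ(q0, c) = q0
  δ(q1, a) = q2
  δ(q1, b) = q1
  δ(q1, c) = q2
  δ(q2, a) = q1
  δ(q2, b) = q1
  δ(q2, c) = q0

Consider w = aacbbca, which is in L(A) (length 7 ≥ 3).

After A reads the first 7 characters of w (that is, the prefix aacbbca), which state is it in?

State sequence: q0 -a-> q0 -a-> q0 -c-> q0 -b-> q0 -b-> q0 -c-> q0 -a-> q0

After reading 7 characters, A is in state q0.

q0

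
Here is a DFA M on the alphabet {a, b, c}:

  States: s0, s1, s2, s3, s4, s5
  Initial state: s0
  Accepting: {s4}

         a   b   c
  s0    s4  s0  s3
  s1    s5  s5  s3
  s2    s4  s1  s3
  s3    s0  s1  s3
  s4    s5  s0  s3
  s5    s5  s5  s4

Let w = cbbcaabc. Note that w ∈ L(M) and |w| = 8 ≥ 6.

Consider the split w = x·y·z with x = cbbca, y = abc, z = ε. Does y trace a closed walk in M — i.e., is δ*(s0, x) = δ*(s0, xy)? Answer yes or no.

no

State sequence: s0 -c-> s3 -b-> s1 -b-> s5 -c-> s4 -a-> s5 -a-> s5 -b-> s5 -c-> s4

After x (step 5): s5. After xy (step 8): s4.
They differ (s5 ≠ s4), so y is not a cycle from the state after x; this split is not the one the pumping-lemma construction produces, and pumping y need not keep the string in L(M).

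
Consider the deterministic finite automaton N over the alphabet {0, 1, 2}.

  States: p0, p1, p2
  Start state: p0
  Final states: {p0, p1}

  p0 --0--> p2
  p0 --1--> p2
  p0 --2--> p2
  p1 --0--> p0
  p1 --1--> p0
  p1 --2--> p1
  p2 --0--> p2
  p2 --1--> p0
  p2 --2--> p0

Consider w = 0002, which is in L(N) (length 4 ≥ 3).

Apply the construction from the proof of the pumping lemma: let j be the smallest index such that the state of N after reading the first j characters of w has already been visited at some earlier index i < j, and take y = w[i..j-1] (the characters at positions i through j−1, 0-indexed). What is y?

Run of N on w = 0 0 0 2:
  step 0: p0  (start)
  step 1: p2  (read 0: p0→p2)
  step 2: p2  (read 0: p2→p2)   ← first repeat (p2 seen earlier)
  step 3: p2  (read 0: p2→p2)
  step 4: p0  (read 2: p2→p0)

So i = 1, j = 2, giving x = w[0:1] = 0, y = w[1:2] = 0, z = w[2:4] = 02.
Check: |xy| = 2 ≤ 3 and |y| = 1 ≥ 1. Reading y takes N from p2 back to p2, so every xyⁱz is accepted.

0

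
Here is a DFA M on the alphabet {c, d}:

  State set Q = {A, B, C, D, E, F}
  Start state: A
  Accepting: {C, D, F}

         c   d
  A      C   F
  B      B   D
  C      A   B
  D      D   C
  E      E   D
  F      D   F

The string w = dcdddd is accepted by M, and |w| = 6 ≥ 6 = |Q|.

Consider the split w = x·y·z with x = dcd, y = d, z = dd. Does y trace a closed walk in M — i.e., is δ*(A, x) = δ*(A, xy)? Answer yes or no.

no

Run of M on the first 4 characters of w = d c d d:
  step 0: A  (start)
  step 1: F  (read d: A→F)
  step 2: D  (read c: F→D)
  step 3: C  (read d: D→C)
  step 4: B  (read d: C→B)

After x (step 3): C. After xy (step 4): B.
They differ (C ≠ B), so y is not a cycle from the state after x; this split is not the one the pumping-lemma construction produces, and pumping y need not keep the string in L(M).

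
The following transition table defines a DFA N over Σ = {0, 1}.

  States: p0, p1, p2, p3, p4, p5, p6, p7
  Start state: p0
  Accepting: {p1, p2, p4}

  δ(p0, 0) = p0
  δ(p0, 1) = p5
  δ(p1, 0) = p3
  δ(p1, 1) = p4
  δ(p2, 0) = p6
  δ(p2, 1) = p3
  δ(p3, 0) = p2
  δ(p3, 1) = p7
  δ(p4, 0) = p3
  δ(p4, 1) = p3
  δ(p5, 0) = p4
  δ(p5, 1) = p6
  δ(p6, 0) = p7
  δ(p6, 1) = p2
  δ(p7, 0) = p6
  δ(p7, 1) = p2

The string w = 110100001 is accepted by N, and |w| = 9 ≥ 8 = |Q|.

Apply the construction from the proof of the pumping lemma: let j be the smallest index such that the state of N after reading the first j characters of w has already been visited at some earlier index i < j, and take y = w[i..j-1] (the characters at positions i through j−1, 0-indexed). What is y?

State sequence: p0 -1-> p5 -1-> p6 -0-> p7 -1-> p2 -0-> p6 -0-> p7 -0-> p6 -0-> p7 -1-> p2
First repeat at step 5: p6 was already visited.

So i = 2, j = 5, giving x = w[0:2] = 11, y = w[2:5] = 010, z = w[5:9] = 0001.
Check: |xy| = 5 ≤ 8 and |y| = 3 ≥ 1. Reading y takes N from p6 back to p6, so every xyⁱz is accepted.

010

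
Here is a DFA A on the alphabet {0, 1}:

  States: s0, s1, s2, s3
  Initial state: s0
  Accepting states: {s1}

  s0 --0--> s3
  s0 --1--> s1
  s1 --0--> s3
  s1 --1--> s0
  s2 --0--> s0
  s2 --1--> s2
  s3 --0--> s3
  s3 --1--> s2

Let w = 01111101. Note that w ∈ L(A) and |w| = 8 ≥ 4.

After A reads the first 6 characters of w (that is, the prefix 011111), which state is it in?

s2

Run of A on the first 6 characters of w = 0 1 1 1 1 1:
  step 0: s0  (start)
  step 1: s3  (read 0: s0→s3)
  step 2: s2  (read 1: s3→s2)
  step 3: s2  (read 1: s2→s2)
  step 4: s2  (read 1: s2→s2)
  step 5: s2  (read 1: s2→s2)
  step 6: s2  (read 1: s2→s2)

After reading 6 characters, A is in state s2.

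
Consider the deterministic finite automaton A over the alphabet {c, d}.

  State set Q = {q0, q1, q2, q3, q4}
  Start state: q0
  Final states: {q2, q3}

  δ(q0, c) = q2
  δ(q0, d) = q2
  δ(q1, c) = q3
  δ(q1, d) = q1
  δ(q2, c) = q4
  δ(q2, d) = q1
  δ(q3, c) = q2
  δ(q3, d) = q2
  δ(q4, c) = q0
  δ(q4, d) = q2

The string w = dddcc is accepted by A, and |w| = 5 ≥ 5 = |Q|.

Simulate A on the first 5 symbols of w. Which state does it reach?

q2

State sequence: q0 -d-> q2 -d-> q1 -d-> q1 -c-> q3 -c-> q2

After reading 5 characters, A is in state q2.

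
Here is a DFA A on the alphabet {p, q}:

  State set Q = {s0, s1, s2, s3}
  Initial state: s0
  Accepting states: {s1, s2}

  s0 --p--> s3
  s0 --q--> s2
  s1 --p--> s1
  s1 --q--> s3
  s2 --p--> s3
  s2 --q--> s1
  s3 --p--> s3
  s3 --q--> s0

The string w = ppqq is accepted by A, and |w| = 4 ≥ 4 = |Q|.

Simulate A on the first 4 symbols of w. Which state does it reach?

Run of A on the first 4 characters of w = p p q q:
  step 0: s0  (start)
  step 1: s3  (read p: s0→s3)
  step 2: s3  (read p: s3→s3)
  step 3: s0  (read q: s3→s0)
  step 4: s2  (read q: s0→s2)

After reading 4 characters, A is in state s2.

s2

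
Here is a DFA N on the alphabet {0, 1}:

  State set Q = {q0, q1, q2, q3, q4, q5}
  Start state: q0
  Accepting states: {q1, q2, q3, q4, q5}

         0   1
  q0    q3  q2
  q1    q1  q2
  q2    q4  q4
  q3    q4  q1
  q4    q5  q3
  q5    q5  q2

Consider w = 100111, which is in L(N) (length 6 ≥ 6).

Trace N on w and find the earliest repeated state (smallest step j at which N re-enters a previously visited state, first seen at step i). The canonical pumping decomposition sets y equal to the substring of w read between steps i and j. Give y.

State sequence: q0 -1-> q2 -0-> q4 -0-> q5 -1-> q2 -1-> q4 -1-> q3
First repeat at step 4: q2 was already visited.

So i = 1, j = 4, giving x = w[0:1] = 1, y = w[1:4] = 001, z = w[4:6] = 11.
Check: |xy| = 4 ≤ 6 and |y| = 3 ≥ 1. Reading y takes N from q2 back to q2, so every xyⁱz is accepted.
Pumping length from the standard proof: p = 6 (the number of states). The repeated state found above gives |xy| = j ≤ 6 and |y| = j − i ≥ 1.

001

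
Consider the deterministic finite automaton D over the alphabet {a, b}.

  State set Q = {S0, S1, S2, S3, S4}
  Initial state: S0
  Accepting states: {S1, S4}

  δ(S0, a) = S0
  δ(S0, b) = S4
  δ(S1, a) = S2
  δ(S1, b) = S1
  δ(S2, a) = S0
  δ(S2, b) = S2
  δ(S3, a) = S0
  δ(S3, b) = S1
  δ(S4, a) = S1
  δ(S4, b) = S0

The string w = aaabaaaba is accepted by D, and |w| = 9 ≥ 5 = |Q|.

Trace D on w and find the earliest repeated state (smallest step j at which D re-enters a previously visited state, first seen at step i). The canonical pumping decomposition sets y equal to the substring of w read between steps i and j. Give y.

Run of D on w = a a a b a a a b a:
  step 0: S0  (start)
  step 1: S0  (read a: S0→S0)   ← first repeat (S0 seen earlier)
  step 2: S0  (read a: S0→S0)
  step 3: S0  (read a: S0→S0)
  step 4: S4  (read b: S0→S4)
  step 5: S1  (read a: S4→S1)
  step 6: S2  (read a: S1→S2)
  step 7: S0  (read a: S2→S0)
  step 8: S4  (read b: S0→S4)
  step 9: S1  (read a: S4→S1)

So i = 0, j = 1, giving x = w[0:0] = ε, y = w[0:1] = a, z = w[1:9] = aabaaaba.
Check: |xy| = 1 ≤ 5 and |y| = 1 ≥ 1. Reading y takes D from S0 back to S0, so every xyⁱz is accepted.
With |Q| = 5, pigeonhole forces a state repeat no later than step 5; the substring read between the first and second visits to that state can be pumped.

a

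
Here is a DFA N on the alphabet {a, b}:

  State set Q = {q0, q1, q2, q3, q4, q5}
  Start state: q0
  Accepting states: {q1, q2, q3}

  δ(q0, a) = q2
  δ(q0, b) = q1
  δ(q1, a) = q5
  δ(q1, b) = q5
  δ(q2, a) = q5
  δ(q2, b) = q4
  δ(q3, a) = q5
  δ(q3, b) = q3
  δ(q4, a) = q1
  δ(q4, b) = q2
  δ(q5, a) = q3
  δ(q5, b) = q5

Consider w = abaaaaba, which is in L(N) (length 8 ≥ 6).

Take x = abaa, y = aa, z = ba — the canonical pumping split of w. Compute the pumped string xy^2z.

xy^2z = abaa·aa·aa·ba = abaaaaaaba.
Reading y = aa takes N from q5 back to q5, so after x·y·y the machine is still in q5, and z then leads to the accepting state q3. Hence abaaaaaaba ∈ L(N).

abaaaaaaba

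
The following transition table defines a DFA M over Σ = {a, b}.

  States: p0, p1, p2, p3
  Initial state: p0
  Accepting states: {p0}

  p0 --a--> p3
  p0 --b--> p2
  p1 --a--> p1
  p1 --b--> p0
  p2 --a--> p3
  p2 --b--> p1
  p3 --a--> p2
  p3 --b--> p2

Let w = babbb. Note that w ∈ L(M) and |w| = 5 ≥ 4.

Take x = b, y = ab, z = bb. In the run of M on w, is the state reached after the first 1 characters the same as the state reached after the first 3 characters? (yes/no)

Run of M on the first 3 characters of w = b a b:
  step 0: p0  (start)
  step 1: p2  (read b: p0→p2)
  step 2: p3  (read a: p2→p3)
  step 3: p2  (read b: p3→p2)

After x (step 1): p2. After xy (step 3): p2.
They match, so y = ab drives M around a cycle from p2 back to itself; pumping y any number of times keeps M in p2 before reading z, and xyⁱz ∈ L(M) for every i ≥ 0.

yes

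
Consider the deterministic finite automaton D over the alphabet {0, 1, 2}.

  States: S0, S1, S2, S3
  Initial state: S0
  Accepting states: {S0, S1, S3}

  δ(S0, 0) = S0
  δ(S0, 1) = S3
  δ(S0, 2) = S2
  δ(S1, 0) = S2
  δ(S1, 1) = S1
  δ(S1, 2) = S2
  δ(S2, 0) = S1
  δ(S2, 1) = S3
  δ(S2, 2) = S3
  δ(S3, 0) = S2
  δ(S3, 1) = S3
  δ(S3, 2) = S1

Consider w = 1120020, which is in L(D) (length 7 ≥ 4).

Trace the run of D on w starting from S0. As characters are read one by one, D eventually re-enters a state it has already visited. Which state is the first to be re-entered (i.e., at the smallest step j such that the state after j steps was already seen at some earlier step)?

S3

State sequence: S0 -1-> S3 -1-> S3 -2-> S1 -0-> S2 -0-> S1 -2-> S2 -0-> S1
First repeat at step 2: S3 was already visited.

The earliest repeat is at step j = 2: D is in S3, which it already visited at step i = 1.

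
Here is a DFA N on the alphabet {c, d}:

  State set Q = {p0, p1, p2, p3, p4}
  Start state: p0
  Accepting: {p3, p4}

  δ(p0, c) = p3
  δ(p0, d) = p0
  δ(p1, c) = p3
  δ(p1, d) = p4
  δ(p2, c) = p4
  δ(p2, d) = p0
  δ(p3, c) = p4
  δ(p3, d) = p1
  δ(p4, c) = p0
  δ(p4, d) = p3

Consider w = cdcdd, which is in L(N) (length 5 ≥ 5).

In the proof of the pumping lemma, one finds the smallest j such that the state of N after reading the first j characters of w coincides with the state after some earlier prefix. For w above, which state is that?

p3

Run of N on w = c d c d d:
  step 0: p0  (start)
  step 1: p3  (read c: p0→p3)
  step 2: p1  (read d: p3→p1)
  step 3: p3  (read c: p1→p3)   ← first repeat (p3 seen earlier)
  step 4: p1  (read d: p3→p1)
  step 5: p4  (read d: p1→p4)

The earliest repeat is at step j = 3: N is in p3, which it already visited at step i = 1.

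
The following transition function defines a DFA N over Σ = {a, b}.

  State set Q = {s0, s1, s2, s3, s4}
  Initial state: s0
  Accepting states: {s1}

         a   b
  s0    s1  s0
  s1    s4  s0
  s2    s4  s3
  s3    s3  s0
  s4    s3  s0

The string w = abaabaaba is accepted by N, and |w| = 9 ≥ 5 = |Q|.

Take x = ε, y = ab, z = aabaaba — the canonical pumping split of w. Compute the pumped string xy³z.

abababaabaaba

xy^3z = ε·ab·ab·ab·aabaaba = abababaabaaba.
Reading y = ab takes N from s0 back to s0, so after x·y·y·y the machine is still in s0, and z then leads to the accepting state s1. Hence abababaabaaba ∈ L(N).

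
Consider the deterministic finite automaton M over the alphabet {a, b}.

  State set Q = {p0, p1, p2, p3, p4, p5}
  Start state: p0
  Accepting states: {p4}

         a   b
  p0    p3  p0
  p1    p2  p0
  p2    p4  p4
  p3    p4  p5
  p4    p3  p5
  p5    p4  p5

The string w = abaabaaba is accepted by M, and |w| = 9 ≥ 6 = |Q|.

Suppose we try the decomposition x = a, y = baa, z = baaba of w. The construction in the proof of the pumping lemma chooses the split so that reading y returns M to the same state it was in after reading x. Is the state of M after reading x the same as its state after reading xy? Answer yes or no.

State sequence: p0 -a-> p3 -b-> p5 -a-> p4 -a-> p3

After x (step 1): p3. After xy (step 4): p3.
They match, so y = baa drives M around a cycle from p3 back to itself; pumping y any number of times keeps M in p3 before reading z, and xyⁱz ∈ L(M) for every i ≥ 0.

yes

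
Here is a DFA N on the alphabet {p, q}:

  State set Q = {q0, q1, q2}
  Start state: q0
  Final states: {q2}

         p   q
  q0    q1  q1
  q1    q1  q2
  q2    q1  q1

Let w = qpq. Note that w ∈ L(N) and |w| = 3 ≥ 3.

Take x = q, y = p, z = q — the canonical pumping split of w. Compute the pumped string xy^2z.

xy^2z = q·p·p·q = qppq.
Reading y = p takes N from q1 back to q1, so after x·y·y the machine is still in q1, and z then leads to the accepting state q2. Hence qppq ∈ L(N).

qppq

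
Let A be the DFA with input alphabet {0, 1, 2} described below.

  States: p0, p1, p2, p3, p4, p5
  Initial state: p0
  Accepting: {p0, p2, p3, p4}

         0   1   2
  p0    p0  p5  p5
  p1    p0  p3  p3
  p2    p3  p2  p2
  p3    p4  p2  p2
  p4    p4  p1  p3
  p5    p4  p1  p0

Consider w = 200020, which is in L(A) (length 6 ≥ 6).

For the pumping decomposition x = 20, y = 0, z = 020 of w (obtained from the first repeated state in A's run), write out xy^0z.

xy⁰z = xz = 20·020 = 20020.
Reading y = 0 takes A from p4 back to p4, so after x the machine is still in p4, and z then leads to the accepting state p4. Hence 20020 ∈ L(A).

20020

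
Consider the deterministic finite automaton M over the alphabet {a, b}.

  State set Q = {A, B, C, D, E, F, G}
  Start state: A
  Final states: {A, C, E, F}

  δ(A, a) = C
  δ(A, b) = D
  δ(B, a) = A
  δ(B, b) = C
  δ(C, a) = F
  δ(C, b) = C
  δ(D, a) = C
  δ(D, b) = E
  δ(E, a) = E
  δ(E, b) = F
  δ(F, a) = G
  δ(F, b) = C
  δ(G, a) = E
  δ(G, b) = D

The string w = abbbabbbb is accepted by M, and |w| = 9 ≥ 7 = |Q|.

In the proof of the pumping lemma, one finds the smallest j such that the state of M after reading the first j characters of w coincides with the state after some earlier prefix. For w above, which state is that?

C

State sequence: A -a-> C -b-> C -b-> C -b-> C -a-> F -b-> C -b-> C -b-> C -b-> C
First repeat at step 2: C was already visited.

The earliest repeat is at step j = 2: M is in C, which it already visited at step i = 1.
Pumping length from the standard proof: p = 7 (the number of states). The repeated state found above gives |xy| = j ≤ 7 and |y| = j − i ≥ 1.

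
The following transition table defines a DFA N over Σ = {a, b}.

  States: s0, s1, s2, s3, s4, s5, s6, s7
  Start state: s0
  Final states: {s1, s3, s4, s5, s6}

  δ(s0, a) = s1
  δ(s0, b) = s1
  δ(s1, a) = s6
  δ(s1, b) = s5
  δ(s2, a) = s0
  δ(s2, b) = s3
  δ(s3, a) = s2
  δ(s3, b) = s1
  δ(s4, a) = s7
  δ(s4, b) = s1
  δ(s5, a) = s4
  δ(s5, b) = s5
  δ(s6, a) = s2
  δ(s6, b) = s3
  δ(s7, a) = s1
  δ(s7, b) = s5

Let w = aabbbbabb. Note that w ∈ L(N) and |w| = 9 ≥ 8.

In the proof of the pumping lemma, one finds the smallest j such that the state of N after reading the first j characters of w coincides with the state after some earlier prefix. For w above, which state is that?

State sequence: s0 -a-> s1 -a-> s6 -b-> s3 -b-> s1 -b-> s5 -b-> s5 -a-> s4 -b-> s1 -b-> s5
First repeat at step 4: s1 was already visited.

The earliest repeat is at step j = 4: N is in s1, which it already visited at step i = 1.
With |Q| = 8, pigeonhole forces a state repeat no later than step 8; the substring read between the first and second visits to that state can be pumped.

s1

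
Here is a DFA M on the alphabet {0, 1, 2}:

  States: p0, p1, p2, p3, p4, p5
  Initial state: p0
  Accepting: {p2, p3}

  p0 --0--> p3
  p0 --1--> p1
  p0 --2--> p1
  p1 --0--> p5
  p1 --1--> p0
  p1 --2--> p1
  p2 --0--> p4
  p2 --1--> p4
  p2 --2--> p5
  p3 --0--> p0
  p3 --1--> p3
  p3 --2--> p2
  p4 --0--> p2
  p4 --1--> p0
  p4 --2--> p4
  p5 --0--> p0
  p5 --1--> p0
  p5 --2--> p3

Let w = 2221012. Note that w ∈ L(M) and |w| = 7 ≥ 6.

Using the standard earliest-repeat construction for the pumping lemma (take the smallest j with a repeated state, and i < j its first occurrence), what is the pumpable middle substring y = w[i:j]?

State sequence: p0 -2-> p1 -2-> p1 -2-> p1 -1-> p0 -0-> p3 -1-> p3 -2-> p2
First repeat at step 2: p1 was already visited.

So i = 1, j = 2, giving x = w[0:1] = 2, y = w[1:2] = 2, z = w[2:7] = 21012.
Check: |xy| = 2 ≤ 6 and |y| = 1 ≥ 1. Reading y takes M from p1 back to p1, so every xyⁱz is accepted.
With |Q| = 6, pigeonhole forces a state repeat no later than step 6; the substring read between the first and second visits to that state can be pumped.

2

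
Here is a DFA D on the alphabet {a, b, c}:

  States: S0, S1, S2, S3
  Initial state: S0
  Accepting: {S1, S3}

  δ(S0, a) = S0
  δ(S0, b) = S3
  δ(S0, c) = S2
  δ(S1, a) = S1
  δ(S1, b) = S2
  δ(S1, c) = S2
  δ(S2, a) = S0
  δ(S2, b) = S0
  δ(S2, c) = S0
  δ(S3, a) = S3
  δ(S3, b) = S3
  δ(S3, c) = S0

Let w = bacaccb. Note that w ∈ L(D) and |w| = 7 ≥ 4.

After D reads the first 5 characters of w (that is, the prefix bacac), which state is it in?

Run of D on the first 5 characters of w = b a c a c:
  step 0: S0  (start)
  step 1: S3  (read b: S0→S3)
  step 2: S3  (read a: S3→S3)
  step 3: S0  (read c: S3→S0)
  step 4: S0  (read a: S0→S0)
  step 5: S2  (read c: S0→S2)

After reading 5 characters, D is in state S2.

S2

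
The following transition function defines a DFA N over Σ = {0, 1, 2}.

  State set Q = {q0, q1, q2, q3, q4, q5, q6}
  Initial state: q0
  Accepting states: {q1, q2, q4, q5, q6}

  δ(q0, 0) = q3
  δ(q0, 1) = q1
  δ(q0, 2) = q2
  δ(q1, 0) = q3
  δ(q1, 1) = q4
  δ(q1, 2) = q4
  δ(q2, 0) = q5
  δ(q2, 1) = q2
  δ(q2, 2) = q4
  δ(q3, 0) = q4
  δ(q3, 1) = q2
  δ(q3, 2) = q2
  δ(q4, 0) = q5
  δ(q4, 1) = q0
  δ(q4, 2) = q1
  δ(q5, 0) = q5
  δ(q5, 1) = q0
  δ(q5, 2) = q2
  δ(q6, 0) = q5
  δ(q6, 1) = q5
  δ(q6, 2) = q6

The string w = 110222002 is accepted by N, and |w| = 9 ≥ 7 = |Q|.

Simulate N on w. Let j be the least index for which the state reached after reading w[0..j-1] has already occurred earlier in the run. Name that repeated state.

Run of N on w = 1 1 0 2 2 2 0 0 2:
  step 0: q0  (start)
  step 1: q1  (read 1: q0→q1)
  step 2: q4  (read 1: q1→q4)
  step 3: q5  (read 0: q4→q5)
  step 4: q2  (read 2: q5→q2)
  step 5: q4  (read 2: q2→q4)   ← first repeat (q4 seen earlier)
  step 6: q1  (read 2: q4→q1)
  step 7: q3  (read 0: q1→q3)
  step 8: q4  (read 0: q3→q4)
  step 9: q1  (read 2: q4→q1)

The earliest repeat is at step j = 5: N is in q4, which it already visited at step i = 2.
Pumping length from the standard proof: p = 7 (the number of states). The repeated state found above gives |xy| = j ≤ 7 and |y| = j − i ≥ 1.

q4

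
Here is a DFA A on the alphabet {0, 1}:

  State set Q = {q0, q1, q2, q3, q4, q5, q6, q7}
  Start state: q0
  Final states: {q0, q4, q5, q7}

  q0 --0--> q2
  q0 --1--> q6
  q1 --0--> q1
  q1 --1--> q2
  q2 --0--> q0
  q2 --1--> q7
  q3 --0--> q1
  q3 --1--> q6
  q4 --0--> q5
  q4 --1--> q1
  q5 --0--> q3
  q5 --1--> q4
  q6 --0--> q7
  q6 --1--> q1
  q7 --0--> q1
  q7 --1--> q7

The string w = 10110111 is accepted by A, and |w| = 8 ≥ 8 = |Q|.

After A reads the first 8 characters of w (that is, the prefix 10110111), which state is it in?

Run of A on the first 8 characters of w = 1 0 1 1 0 1 1 1:
  step 0: q0  (start)
  step 1: q6  (read 1: q0→q6)
  step 2: q7  (read 0: q6→q7)
  step 3: q7  (read 1: q7→q7)
  step 4: q7  (read 1: q7→q7)
  step 5: q1  (read 0: q7→q1)
  step 6: q2  (read 1: q1→q2)
  step 7: q7  (read 1: q2→q7)
  step 8: q7  (read 1: q7→q7)

After reading 8 characters, A is in state q7.
(This kind of state-tracing is the core of the pumping-lemma construction: with 8 states, pigeonhole forces a repeat within the first 8 steps.)

q7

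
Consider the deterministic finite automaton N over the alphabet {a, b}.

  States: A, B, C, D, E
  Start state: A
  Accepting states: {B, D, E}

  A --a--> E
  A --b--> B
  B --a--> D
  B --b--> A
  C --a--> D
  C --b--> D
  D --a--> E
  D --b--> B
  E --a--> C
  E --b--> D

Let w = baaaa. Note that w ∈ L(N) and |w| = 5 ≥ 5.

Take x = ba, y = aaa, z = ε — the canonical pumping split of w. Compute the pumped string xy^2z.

baaaaaaa

xy^2z = ba·aaa·aaa·ε = baaaaaaa.
Reading y = aaa takes N from D back to D, so after x·y·y the machine is still in D, and z then leads to the accepting state D. Hence baaaaaaa ∈ L(N).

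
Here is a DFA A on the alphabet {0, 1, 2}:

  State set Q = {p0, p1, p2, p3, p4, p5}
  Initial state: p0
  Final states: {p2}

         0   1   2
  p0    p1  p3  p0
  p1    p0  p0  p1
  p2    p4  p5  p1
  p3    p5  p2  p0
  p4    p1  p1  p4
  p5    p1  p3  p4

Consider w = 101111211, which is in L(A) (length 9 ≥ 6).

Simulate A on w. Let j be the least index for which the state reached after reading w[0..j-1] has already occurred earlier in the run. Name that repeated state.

State sequence: p0 -1-> p3 -0-> p5 -1-> p3 -1-> p2 -1-> p5 -1-> p3 -2-> p0 -1-> p3 -1-> p2
First repeat at step 3: p3 was already visited.

The earliest repeat is at step j = 3: A is in p3, which it already visited at step i = 1.
Pumping length from the standard proof: p = 6 (the number of states). The repeated state found above gives |xy| = j ≤ 6 and |y| = j − i ≥ 1.

p3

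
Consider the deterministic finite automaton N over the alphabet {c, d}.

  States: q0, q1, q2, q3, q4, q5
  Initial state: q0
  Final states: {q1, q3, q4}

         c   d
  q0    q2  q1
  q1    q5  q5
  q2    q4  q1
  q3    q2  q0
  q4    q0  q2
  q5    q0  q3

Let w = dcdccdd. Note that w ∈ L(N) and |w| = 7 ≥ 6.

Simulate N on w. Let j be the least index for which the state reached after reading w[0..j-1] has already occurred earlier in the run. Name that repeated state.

State sequence: q0 -d-> q1 -c-> q5 -d-> q3 -c-> q2 -c-> q4 -d-> q2 -d-> q1
First repeat at step 6: q2 was already visited.

The earliest repeat is at step j = 6: N is in q2, which it already visited at step i = 4.
Pumping length from the standard proof: p = 6 (the number of states). The repeated state found above gives |xy| = j ≤ 6 and |y| = j − i ≥ 1.

q2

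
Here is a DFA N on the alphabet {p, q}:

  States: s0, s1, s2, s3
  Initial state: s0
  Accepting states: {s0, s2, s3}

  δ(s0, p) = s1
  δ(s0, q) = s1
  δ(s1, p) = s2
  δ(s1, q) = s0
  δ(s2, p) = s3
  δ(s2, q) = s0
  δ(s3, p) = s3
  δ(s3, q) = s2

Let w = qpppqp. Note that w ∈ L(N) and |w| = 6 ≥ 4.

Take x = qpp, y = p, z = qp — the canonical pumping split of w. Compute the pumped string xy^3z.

xy^3z = qpp·p·p·p·qp = qpppppqp.
Reading y = p takes N from s3 back to s3, so after x·y·y·y the machine is still in s3, and z then leads to the accepting state s3. Hence qpppppqp ∈ L(N).

qpppppqp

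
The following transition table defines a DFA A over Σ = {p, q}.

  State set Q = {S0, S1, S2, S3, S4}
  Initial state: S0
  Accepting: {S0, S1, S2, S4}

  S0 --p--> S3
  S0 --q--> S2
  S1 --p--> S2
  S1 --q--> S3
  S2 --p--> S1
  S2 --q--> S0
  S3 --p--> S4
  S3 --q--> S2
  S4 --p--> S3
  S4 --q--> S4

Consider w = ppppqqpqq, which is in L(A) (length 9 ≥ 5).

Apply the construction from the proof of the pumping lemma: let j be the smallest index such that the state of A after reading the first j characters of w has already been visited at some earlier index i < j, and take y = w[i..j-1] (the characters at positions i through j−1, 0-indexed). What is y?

State sequence: S0 -p-> S3 -p-> S4 -p-> S3 -p-> S4 -q-> S4 -q-> S4 -p-> S3 -q-> S2 -q-> S0
First repeat at step 3: S3 was already visited.

So i = 1, j = 3, giving x = w[0:1] = p, y = w[1:3] = pp, z = w[3:9] = pqqpqq.
Check: |xy| = 3 ≤ 5 and |y| = 2 ≥ 1. Reading y takes A from S3 back to S3, so every xyⁱz is accepted.

pp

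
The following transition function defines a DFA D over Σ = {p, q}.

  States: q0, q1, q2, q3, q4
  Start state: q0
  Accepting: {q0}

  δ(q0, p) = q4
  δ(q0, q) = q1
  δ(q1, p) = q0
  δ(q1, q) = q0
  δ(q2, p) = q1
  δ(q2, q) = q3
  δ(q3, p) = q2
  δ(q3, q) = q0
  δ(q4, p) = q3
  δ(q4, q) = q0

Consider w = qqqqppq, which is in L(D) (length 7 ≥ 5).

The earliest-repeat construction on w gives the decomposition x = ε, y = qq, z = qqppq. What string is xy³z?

xy^3z = ε·qq·qq·qq·qqppq = qqqqqqqqppq.
Reading y = qq takes D from q0 back to q0, so after x·y·y·y the machine is still in q0, and z then leads to the accepting state q0. Hence qqqqqqqqppq ∈ L(D).

qqqqqqqqppq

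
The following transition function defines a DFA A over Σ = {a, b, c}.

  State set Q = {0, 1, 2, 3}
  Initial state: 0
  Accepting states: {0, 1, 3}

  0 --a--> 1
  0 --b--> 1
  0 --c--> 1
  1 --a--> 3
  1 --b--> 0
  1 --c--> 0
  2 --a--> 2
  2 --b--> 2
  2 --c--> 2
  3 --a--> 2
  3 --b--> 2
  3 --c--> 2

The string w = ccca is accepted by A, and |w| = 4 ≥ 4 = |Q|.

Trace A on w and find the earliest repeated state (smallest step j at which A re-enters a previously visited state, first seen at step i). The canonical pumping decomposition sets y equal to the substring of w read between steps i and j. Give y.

State sequence: 0 -c-> 1 -c-> 0 -c-> 1 -a-> 3
First repeat at step 2: 0 was already visited.

So i = 0, j = 2, giving x = w[0:0] = ε, y = w[0:2] = cc, z = w[2:4] = ca.
Check: |xy| = 2 ≤ 4 and |y| = 2 ≥ 1. Reading y takes A from 0 back to 0, so every xyⁱz is accepted.

cc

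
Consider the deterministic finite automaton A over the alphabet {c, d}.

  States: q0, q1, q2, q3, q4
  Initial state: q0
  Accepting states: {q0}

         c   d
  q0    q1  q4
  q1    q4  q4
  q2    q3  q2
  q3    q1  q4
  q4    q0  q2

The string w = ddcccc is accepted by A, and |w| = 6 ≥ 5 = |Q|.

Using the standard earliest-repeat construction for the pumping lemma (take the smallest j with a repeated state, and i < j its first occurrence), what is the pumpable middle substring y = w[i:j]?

dccc

State sequence: q0 -d-> q4 -d-> q2 -c-> q3 -c-> q1 -c-> q4 -c-> q0
First repeat at step 5: q4 was already visited.

So i = 1, j = 5, giving x = w[0:1] = d, y = w[1:5] = dccc, z = w[5:6] = c.
Check: |xy| = 5 ≤ 5 and |y| = 4 ≥ 1. Reading y takes A from q4 back to q4, so every xyⁱz is accepted.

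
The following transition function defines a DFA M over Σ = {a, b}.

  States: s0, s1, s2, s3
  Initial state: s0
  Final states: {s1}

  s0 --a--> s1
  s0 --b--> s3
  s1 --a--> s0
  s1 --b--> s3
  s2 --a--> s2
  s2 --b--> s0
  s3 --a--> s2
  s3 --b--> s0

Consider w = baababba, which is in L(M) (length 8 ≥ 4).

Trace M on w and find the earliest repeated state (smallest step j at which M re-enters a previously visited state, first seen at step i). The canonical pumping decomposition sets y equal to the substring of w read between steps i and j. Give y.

a

Run of M on w = b a a b a b b a:
  step 0: s0  (start)
  step 1: s3  (read b: s0→s3)
  step 2: s2  (read a: s3→s2)
  step 3: s2  (read a: s2→s2)   ← first repeat (s2 seen earlier)
  step 4: s0  (read b: s2→s0)
  step 5: s1  (read a: s0→s1)
  step 6: s3  (read b: s1→s3)
  step 7: s0  (read b: s3→s0)
  step 8: s1  (read a: s0→s1)

So i = 2, j = 3, giving x = w[0:2] = ba, y = w[2:3] = a, z = w[3:8] = babba.
Check: |xy| = 3 ≤ 4 and |y| = 1 ≥ 1. Reading y takes M from s2 back to s2, so every xyⁱz is accepted.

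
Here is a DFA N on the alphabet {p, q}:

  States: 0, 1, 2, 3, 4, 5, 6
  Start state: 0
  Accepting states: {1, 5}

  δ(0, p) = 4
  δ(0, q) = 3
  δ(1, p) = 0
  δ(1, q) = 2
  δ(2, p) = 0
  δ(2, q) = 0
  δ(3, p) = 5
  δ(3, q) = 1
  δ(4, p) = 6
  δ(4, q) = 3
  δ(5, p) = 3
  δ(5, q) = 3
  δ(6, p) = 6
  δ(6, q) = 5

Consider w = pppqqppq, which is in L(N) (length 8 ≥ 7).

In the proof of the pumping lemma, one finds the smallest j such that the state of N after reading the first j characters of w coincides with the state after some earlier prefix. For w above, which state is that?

6

State sequence: 0 -p-> 4 -p-> 6 -p-> 6 -q-> 5 -q-> 3 -p-> 5 -p-> 3 -q-> 1
First repeat at step 3: 6 was already visited.

The earliest repeat is at step j = 3: N is in 6, which it already visited at step i = 2.
The DFA has 7 states, so the proof of the pumping lemma guarantees a repeated state among the first 7+1 visited; the segment between the two visits is the pumpable y.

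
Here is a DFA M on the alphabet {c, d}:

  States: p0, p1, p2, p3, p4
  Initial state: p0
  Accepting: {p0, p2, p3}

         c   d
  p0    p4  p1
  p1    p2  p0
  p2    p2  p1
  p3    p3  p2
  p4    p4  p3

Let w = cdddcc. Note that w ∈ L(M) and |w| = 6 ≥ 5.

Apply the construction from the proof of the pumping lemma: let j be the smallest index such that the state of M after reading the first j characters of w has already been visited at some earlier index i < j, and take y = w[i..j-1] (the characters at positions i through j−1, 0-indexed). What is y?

State sequence: p0 -c-> p4 -d-> p3 -d-> p2 -d-> p1 -c-> p2 -c-> p2
First repeat at step 5: p2 was already visited.

So i = 3, j = 5, giving x = w[0:3] = cdd, y = w[3:5] = dc, z = w[5:6] = c.
Check: |xy| = 5 ≤ 5 and |y| = 2 ≥ 1. Reading y takes M from p2 back to p2, so every xyⁱz is accepted.
Since M has 5 states, any run of length ≥ 5 visits 5+1 states, so by pigeonhole some state repeats within the first 5 steps — that repeat gives the pumpable loop.

dc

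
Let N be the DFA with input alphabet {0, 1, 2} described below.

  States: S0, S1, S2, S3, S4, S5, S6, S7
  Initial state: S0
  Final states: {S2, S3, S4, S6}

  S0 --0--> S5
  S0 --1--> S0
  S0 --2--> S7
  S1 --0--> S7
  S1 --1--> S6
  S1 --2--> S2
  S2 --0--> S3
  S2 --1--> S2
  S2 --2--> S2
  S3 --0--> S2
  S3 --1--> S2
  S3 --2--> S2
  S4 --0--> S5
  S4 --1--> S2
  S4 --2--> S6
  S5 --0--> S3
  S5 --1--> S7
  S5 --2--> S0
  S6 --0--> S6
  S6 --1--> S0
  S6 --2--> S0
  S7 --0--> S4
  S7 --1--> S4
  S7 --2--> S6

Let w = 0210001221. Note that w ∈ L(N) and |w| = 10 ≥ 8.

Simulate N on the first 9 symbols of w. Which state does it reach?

Run of N on the first 9 characters of w = 0 2 1 0 0 0 1 2 2:
  step 0: S0  (start)
  step 1: S5  (read 0: S0→S5)
  step 2: S0  (read 2: S5→S0)
  step 3: S0  (read 1: S0→S0)
  step 4: S5  (read 0: S0→S5)
  step 5: S3  (read 0: S5→S3)
  step 6: S2  (read 0: S3→S2)
  step 7: S2  (read 1: S2→S2)
  step 8: S2  (read 2: S2→S2)
  step 9: S2  (read 2: S2→S2)

After reading 9 characters, N is in state S2.

S2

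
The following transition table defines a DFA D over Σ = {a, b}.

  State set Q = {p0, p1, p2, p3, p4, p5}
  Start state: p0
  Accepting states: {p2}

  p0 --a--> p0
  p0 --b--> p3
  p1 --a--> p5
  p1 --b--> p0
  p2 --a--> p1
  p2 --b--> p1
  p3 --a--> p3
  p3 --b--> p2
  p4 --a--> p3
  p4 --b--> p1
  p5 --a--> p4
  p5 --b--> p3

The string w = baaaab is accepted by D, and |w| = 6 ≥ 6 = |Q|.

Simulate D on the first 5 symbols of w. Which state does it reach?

p3

Run of D on the first 5 characters of w = b a a a a:
  step 0: p0  (start)
  step 1: p3  (read b: p0→p3)
  step 2: p3  (read a: p3→p3)
  step 3: p3  (read a: p3→p3)
  step 4: p3  (read a: p3→p3)
  step 5: p3  (read a: p3→p3)

After reading 5 characters, D is in state p3.
(This kind of state-tracing is the core of the pumping-lemma construction: with 6 states, pigeonhole forces a repeat within the first 6 steps.)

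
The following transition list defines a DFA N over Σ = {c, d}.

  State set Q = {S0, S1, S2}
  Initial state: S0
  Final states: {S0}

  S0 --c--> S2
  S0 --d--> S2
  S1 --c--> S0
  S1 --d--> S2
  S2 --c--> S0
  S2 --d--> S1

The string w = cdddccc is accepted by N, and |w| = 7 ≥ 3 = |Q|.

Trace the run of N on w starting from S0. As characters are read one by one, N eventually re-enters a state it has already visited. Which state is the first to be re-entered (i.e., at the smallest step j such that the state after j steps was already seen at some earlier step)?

S2

Run of N on w = c d d d c c c:
  step 0: S0  (start)
  step 1: S2  (read c: S0→S2)
  step 2: S1  (read d: S2→S1)
  step 3: S2  (read d: S1→S2)   ← first repeat (S2 seen earlier)
  step 4: S1  (read d: S2→S1)
  step 5: S0  (read c: S1→S0)
  step 6: S2  (read c: S0→S2)
  step 7: S0  (read c: S2→S0)

The earliest repeat is at step j = 3: N is in S2, which it already visited at step i = 1.
Since N has 3 states, any run of length ≥ 3 visits 3+1 states, so by pigeonhole some state repeats within the first 3 steps — that repeat gives the pumpable loop.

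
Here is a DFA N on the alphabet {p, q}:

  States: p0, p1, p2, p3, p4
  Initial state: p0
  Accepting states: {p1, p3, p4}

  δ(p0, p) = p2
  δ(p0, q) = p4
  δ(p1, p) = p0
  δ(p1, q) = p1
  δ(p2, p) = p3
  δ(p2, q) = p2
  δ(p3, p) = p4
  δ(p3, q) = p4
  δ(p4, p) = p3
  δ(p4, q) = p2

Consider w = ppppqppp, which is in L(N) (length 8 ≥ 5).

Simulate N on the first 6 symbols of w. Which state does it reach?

p3

State sequence: p0 -p-> p2 -p-> p3 -p-> p4 -p-> p3 -q-> p4 -p-> p3

After reading 6 characters, N is in state p3.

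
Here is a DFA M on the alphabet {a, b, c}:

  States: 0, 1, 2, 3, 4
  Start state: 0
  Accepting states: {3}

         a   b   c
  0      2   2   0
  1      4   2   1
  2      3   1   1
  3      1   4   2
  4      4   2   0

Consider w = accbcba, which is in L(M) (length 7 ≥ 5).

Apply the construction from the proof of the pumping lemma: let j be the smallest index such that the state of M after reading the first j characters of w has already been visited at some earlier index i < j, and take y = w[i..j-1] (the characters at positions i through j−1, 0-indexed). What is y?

State sequence: 0 -a-> 2 -c-> 1 -c-> 1 -b-> 2 -c-> 1 -b-> 2 -a-> 3
First repeat at step 3: 1 was already visited.

So i = 2, j = 3, giving x = w[0:2] = ac, y = w[2:3] = c, z = w[3:7] = bcba.
Check: |xy| = 3 ≤ 5 and |y| = 1 ≥ 1. Reading y takes M from 1 back to 1, so every xyⁱz is accepted.

c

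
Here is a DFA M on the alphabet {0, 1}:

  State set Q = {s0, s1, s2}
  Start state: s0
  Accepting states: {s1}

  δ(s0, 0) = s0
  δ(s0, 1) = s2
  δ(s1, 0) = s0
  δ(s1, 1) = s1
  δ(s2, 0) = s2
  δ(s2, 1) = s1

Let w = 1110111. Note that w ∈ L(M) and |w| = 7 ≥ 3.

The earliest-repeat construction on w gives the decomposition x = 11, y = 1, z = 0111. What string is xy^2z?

11110111

xy^2z = 11·1·1·0111 = 11110111.
Reading y = 1 takes M from s1 back to s1, so after x·y·y the machine is still in s1, and z then leads to the accepting state s1. Hence 11110111 ∈ L(M).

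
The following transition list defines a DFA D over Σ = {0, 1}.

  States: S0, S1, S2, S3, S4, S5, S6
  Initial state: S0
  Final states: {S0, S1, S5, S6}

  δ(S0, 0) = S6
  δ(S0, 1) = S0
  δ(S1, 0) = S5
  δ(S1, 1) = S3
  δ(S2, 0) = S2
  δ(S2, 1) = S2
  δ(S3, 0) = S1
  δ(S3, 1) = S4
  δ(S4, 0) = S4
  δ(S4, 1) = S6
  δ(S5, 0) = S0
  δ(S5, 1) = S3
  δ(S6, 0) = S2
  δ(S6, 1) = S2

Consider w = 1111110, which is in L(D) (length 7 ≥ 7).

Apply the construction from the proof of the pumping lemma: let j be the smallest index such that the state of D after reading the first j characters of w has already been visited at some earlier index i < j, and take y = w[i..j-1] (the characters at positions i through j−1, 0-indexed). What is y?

1

Run of D on w = 1 1 1 1 1 1 0:
  step 0: S0  (start)
  step 1: S0  (read 1: S0→S0)   ← first repeat (S0 seen earlier)
  step 2: S0  (read 1: S0→S0)
  step 3: S0  (read 1: S0→S0)
  step 4: S0  (read 1: S0→S0)
  step 5: S0  (read 1: S0→S0)
  step 6: S0  (read 1: S0→S0)
  step 7: S6  (read 0: S0→S6)

So i = 0, j = 1, giving x = w[0:0] = ε, y = w[0:1] = 1, z = w[1:7] = 111110.
Check: |xy| = 1 ≤ 7 and |y| = 1 ≥ 1. Reading y takes D from S0 back to S0, so every xyⁱz is accepted.
With |Q| = 7, pigeonhole forces a state repeat no later than step 7; the substring read between the first and second visits to that state can be pumped.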